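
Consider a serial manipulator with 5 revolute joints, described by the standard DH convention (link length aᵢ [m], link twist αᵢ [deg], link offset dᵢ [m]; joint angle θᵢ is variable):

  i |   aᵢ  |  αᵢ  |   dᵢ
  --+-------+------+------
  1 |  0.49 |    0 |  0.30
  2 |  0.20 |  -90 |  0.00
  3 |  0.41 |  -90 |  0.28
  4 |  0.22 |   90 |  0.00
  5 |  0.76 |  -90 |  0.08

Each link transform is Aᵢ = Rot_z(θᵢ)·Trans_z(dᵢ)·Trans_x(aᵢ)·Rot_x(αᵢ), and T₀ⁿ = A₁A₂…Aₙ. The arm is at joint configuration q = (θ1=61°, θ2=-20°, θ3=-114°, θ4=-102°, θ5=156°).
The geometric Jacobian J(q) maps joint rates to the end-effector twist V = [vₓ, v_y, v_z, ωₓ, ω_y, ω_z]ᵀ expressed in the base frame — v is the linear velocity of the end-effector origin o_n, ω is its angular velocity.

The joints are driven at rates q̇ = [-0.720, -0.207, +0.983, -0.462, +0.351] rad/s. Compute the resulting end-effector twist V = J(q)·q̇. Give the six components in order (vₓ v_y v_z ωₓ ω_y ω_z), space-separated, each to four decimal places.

0.5605 -0.4577 0.0188 -0.8102 0.5015 -1.4286

o_n = [0.6011, 0.4788, 0.8189]
J₁: ẑ×o_n = [-0.4788, 0.6011, 0.0000], ω = ẑ
J2: z=[0.0000, 0.0000, 1.0000] o=[0.2376, 0.4286, 0.3000] → [-0.0503, 0.3635, 0.0000, 0.0000, 0.0000, 1.0000]
J3: z=[-0.6561, 0.7547, 0.0000] o=[0.3885, 0.5598, 0.3000] → [0.3916, 0.3404, -0.1074, -0.6561, 0.7547, 0.0000]
J4: z=[0.6895, 0.5993, 0.4067] o=[0.0789, 0.6617, 0.6746] → [0.1609, 0.1129, -0.4390, 0.6895, 0.5993, 0.4067]
J5: z=[0.4367, 0.1041, -0.8936] o=[-0.0482, 0.8363, 0.6328] → [-0.3000, -0.6615, -0.2237, 0.4367, 0.1041, -0.8936]
V = J·q̇ = [0.5605, -0.4577, 0.0188, -0.8102, 0.5015, -1.4286]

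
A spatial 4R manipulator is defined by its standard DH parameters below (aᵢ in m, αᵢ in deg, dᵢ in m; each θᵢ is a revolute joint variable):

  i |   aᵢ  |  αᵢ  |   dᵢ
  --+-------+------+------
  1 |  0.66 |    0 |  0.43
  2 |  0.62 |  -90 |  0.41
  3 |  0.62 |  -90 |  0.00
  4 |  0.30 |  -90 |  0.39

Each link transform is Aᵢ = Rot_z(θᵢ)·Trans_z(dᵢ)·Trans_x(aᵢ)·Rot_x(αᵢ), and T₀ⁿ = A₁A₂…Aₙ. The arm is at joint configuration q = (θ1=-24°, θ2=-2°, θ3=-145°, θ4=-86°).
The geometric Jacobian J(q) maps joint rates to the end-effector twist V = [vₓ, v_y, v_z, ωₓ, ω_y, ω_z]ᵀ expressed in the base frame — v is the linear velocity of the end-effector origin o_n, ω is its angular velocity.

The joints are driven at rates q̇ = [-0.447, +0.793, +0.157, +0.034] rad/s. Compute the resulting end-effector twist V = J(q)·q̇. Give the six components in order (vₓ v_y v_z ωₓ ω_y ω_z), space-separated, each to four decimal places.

o_n = [1.0206, -0.1392, 1.5271]
J₁: ẑ×o_n = [0.1392, 1.0206, -0.0000], ω = ẑ
J2: z=[0.0000, 0.0000, 1.0000] o=[0.6029, -0.2684, 0.4300] → [-0.1293, 0.4176, 0.0000, 0.0000, 0.0000, 1.0000]
J3: z=[0.4384, 0.8988, 0.0000] o=[1.1602, -0.5402, 0.8400] → [0.6176, -0.3012, 0.3013, 0.4384, 0.8988, 0.0000]
J4: z=[0.5155, -0.2514, 0.8192] o=[0.7037, -0.3176, 1.1956] → [-0.2295, 0.0887, 0.1717, 0.5155, -0.2514, 0.8192]
V = J·q̇ = [-0.0756, -0.1693, 0.0531, 0.0864, 0.1326, 0.3739]

-0.0756 -0.1693 0.0531 0.0864 0.1326 0.3739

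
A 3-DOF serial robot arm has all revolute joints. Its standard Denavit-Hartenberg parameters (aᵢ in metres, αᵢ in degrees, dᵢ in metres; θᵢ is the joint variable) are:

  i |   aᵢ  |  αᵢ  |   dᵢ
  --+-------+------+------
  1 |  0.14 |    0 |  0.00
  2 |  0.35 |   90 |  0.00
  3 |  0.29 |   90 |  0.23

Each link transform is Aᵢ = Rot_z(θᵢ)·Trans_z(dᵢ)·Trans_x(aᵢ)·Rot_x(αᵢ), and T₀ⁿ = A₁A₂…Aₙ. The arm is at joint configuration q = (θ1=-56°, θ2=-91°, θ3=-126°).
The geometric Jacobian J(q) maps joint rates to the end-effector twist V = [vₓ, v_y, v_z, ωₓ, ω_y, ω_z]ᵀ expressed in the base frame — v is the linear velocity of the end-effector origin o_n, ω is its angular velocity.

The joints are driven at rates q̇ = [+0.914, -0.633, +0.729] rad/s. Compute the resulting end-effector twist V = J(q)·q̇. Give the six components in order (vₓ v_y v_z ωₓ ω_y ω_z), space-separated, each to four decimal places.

o_n = [-0.1976, -0.0210, -0.2346]
J₁: ẑ×o_n = [0.0210, -0.1976, 0.0000], ω = ẑ
J2: z=[0.0000, 0.0000, 1.0000] o=[0.0783, -0.1161, 0.0000] → [-0.0951, -0.2758, 0.0000, 0.0000, 0.0000, 1.0000]
J3: z=[-0.5446, 0.8387, 0.0000] o=[-0.2152, -0.3067, 0.0000] → [-0.1968, -0.1278, -0.1705, -0.5446, 0.8387, 0.0000]
V = J·q̇ = [-0.0641, -0.0991, -0.1243, -0.3970, 0.6114, 0.2810]

-0.0641 -0.0991 -0.1243 -0.3970 0.6114 0.2810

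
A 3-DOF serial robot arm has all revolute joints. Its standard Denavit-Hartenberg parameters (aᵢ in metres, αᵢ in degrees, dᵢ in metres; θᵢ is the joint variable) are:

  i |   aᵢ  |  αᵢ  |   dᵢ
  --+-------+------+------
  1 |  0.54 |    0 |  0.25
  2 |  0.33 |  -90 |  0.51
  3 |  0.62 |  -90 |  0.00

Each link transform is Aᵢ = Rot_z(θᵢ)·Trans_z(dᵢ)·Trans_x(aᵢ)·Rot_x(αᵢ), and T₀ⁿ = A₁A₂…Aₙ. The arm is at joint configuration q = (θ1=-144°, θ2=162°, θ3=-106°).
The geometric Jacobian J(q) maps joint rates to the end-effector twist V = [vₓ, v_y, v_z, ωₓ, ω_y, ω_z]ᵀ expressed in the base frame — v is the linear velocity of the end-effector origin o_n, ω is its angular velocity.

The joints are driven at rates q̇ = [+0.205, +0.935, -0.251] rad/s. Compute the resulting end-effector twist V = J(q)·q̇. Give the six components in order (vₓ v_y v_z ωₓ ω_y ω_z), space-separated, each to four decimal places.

o_n = [-0.2856, -0.2682, 1.3560]
J₁: ẑ×o_n = [0.2682, -0.2856, 0.0000], ω = ẑ
J2: z=[0.0000, 0.0000, 1.0000] o=[-0.4369, -0.3174, 0.2500] → [-0.0492, 0.1513, 0.0000, 0.0000, 0.0000, 1.0000]
J3: z=[-0.3090, 0.9511, 0.0000] o=[-0.1230, -0.2154, 0.7600] → [0.5668, 0.1842, 0.1709, -0.3090, 0.9511, 0.0000]
V = J·q̇ = [-0.1333, 0.0367, -0.0429, 0.0776, -0.2387, 1.1400]

-0.1333 0.0367 -0.0429 0.0776 -0.2387 1.1400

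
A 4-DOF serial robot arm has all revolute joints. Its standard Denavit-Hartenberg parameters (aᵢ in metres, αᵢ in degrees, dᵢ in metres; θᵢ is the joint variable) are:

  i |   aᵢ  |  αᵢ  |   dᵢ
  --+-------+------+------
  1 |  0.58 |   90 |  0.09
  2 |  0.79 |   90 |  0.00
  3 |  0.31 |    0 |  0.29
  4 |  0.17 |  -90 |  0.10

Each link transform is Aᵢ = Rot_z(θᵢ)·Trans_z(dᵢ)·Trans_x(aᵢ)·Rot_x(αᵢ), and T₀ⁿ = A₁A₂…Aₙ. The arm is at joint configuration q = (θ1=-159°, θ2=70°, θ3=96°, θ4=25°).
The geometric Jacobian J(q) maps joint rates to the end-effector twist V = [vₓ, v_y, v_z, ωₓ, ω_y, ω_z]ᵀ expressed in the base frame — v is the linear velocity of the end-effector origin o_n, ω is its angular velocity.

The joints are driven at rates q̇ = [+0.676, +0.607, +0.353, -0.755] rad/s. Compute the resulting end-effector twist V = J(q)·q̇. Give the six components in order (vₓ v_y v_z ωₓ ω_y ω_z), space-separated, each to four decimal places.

0.2870 -0.7157 0.3143 0.1351 0.7021 0.8135

o_n = [-1.2603, 0.0026, 0.5862]
J₁: ẑ×o_n = [-0.0026, -1.2603, 0.0000], ω = ẑ
J2: z=[-0.3584, 0.9336, 0.0000] o=[-0.5415, -0.2079, 0.0900] → [0.4633, 0.1778, 0.5956, -0.3584, 0.9336, 0.0000]
J3: z=[-0.8773, -0.3368, -0.3420] o=[-0.7937, -0.3047, 0.8324] → [0.1880, -0.0563, -0.4266, -0.8773, -0.3368, -0.3420]
J4: z=[-0.8773, -0.3368, -0.3420] o=[-1.1483, -0.1105, 0.7027] → [0.0779, -0.0639, -0.1369, -0.8773, -0.3368, -0.3420]
V = J·q̇ = [0.2870, -0.7157, 0.3143, 0.1351, 0.7021, 0.8135]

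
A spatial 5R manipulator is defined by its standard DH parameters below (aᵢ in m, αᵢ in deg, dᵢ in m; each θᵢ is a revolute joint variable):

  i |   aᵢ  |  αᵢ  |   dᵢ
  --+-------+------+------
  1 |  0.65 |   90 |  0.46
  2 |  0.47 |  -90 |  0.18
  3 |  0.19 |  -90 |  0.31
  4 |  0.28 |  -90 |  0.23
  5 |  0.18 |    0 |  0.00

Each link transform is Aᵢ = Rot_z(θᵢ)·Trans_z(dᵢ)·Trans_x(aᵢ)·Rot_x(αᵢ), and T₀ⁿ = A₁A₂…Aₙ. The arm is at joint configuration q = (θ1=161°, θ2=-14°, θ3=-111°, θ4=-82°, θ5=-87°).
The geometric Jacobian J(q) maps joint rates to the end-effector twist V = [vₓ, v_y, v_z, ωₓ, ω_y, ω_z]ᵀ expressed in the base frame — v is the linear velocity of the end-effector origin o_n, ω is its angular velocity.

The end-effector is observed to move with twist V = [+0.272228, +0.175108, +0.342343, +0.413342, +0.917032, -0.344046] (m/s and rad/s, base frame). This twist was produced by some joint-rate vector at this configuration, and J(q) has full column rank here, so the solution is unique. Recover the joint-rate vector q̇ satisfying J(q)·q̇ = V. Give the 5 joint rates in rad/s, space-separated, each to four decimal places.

o_n = [-1.2811, 1.0142, 0.8526]
J₁: ẑ×o_n = [-1.0142, -1.2811, 0.0000], ω = ẑ
J2: z=[0.3256, 0.9455, 0.0000] o=[-0.6146, 0.2116, 0.4600] → [0.3712, -0.1278, 0.8915, 0.3256, 0.9455, 0.0000]
J3: z=[-0.2287, 0.0788, 0.9703] o=[-0.9872, 0.5303, 0.3463] → [-0.4296, -0.1694, -0.0875, -0.2287, 0.0788, 0.9703]
J4: z=[-0.7398, 0.6338, -0.2259] o=[-0.9379, 0.7009, 0.6636] → [0.1906, 0.2174, -0.0142, -0.7398, 0.6338, -0.2259]
J5: z=[0.6584, 0.7511, -0.0492] o=[-1.1468, 0.8985, 0.8840] → [-0.0179, 0.0273, 0.1770, 0.6584, 0.7511, -0.0492]
q̇ = J⁺·V = [-0.0760, 0.2230, -0.1790, 0.2560, 0.7430]

-0.0760 0.2230 -0.1790 0.2560 0.7430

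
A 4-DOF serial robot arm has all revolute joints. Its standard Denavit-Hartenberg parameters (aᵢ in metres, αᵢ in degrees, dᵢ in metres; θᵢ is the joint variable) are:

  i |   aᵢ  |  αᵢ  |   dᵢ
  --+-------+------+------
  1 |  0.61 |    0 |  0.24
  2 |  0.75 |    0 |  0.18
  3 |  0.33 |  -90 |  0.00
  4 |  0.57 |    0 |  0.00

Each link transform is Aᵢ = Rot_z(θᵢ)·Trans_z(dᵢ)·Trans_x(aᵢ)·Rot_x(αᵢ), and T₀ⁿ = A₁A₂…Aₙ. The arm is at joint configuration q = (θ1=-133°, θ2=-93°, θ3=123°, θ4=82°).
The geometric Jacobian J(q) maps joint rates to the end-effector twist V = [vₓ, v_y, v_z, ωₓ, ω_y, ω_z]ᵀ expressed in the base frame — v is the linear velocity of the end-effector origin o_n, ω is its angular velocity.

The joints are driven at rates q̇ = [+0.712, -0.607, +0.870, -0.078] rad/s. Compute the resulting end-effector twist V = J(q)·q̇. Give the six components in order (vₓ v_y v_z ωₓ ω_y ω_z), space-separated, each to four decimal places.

0.6400 -0.4836 0.0062 -0.0760 0.0175 0.9750

o_n = [-1.0291, -0.3055, -0.1445]
J₁: ẑ×o_n = [0.3055, -1.0291, 0.0000], ω = ẑ
J2: z=[0.0000, 0.0000, 1.0000] o=[-0.4160, -0.4461, 0.2400] → [-0.1407, -0.6131, 0.0000, 0.0000, 0.0000, 1.0000]
J3: z=[0.0000, 0.0000, 1.0000] o=[-0.9370, 0.0934, 0.4200] → [0.3988, -0.0921, 0.0000, 0.0000, 0.0000, 1.0000]
J4: z=[0.9744, -0.2250, 0.0000] o=[-1.0112, -0.2282, 0.4200] → [0.1270, 0.5500, -0.0793, 0.9744, -0.2250, 0.0000]
V = J·q̇ = [0.6400, -0.4836, 0.0062, -0.0760, 0.0175, 0.9750]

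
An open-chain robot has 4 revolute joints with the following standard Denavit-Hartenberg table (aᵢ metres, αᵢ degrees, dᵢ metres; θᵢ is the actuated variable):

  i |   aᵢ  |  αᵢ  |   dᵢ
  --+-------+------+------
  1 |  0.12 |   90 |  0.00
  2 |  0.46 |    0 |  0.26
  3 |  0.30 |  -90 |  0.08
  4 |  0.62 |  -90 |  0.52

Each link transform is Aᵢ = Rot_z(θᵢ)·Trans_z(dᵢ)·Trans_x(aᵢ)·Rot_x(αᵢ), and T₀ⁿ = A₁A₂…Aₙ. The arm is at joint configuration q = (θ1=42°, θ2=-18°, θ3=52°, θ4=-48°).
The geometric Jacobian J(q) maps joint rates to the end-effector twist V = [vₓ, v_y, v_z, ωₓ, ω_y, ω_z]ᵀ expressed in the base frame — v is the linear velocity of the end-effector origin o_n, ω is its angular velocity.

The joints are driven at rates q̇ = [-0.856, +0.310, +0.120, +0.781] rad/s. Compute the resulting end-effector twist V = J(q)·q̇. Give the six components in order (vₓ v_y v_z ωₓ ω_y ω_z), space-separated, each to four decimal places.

o_n = [1.1744, -0.0201, 0.6887]
J₁: ẑ×o_n = [0.0201, 1.1744, -0.0000], ω = ẑ
J2: z=[0.6691, -0.7431, 0.0000] o=[0.0892, 0.0803, 0.0000] → [-0.5118, -0.4608, 0.7394, 0.6691, -0.7431, 0.0000]
J3: z=[0.6691, -0.7431, 0.0000] o=[0.5883, 0.1798, -0.1421] → [-0.6174, -0.5559, 0.3019, 0.6691, -0.7431, 0.0000]
J4: z=[-0.4156, -0.3742, 0.8290] o=[0.8266, 0.2868, 0.0256] → [0.0063, 0.5639, 0.2576, -0.4156, -0.3742, 0.8290]
V = J·q̇ = [-0.2450, -0.7745, 0.4666, -0.0368, -0.6118, -0.2085]

-0.2450 -0.7745 0.4666 -0.0368 -0.6118 -0.2085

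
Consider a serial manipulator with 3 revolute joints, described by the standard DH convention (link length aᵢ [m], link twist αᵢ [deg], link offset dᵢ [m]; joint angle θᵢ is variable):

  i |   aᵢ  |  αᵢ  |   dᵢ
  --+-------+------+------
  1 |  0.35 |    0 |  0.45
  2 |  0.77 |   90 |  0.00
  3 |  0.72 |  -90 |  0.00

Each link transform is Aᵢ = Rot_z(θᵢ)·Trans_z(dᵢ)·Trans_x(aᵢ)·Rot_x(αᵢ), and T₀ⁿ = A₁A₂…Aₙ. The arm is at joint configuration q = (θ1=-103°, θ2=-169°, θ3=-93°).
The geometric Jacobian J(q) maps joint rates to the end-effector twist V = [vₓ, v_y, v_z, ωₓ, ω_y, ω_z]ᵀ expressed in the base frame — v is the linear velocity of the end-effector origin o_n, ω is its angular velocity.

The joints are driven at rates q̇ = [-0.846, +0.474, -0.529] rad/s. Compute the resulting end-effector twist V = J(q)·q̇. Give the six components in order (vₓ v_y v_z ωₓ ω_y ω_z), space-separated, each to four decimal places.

o_n = [-0.0532, 0.3908, -0.2690]
J₁: ẑ×o_n = [-0.3908, -0.0532, 0.0000], ω = ẑ
J2: z=[0.0000, 0.0000, 1.0000] o=[-0.0787, -0.3410, 0.4500] → [-0.7319, 0.0256, 0.0000, 0.0000, 0.0000, 1.0000]
J3: z=[0.9994, -0.0349, 0.0000] o=[-0.0519, 0.4285, 0.4500] → [0.0251, 0.7186, -0.0377, 0.9994, -0.0349, 0.0000]
V = J·q̇ = [-0.0295, -0.3230, 0.0199, -0.5287, 0.0185, -0.3720]

-0.0295 -0.3230 0.0199 -0.5287 0.0185 -0.3720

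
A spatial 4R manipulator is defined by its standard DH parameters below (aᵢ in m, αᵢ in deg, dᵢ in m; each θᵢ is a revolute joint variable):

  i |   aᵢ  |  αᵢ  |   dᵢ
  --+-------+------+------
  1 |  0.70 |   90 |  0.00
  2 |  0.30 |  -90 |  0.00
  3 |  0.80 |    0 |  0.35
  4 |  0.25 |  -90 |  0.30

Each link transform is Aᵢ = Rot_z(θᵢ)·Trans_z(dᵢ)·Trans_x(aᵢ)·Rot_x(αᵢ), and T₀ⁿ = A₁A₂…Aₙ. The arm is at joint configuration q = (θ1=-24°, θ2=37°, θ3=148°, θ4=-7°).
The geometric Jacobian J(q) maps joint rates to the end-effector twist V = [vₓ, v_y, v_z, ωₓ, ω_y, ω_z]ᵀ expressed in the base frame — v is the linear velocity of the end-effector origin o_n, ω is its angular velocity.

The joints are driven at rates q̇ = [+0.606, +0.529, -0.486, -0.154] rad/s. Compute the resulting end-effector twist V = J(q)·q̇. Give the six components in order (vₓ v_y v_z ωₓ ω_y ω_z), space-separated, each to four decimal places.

-0.0342 0.4137 -0.2643 0.1367 -0.6399 0.0949

o_n = [0.1007, 0.5914, 0.1744]
J₁: ẑ×o_n = [-0.5914, 0.1007, 0.0000], ω = ẑ
J2: z=[-0.4067, -0.9135, 0.0000] o=[0.6395, -0.2847, 0.0000] → [-0.1594, 0.0710, -0.8486, -0.4067, -0.9135, 0.0000]
J3: z=[-0.5498, 0.2448, 0.7986] o=[0.8584, -0.3822, 0.1805] → [-0.7791, -0.6085, -0.3498, -0.5498, 0.2448, 0.7986]
J4: z=[-0.5498, 0.2448, 0.7986] o=[0.3434, 0.3112, 0.0518] → [-0.1938, -0.1264, -0.0947, -0.5498, 0.2448, 0.7986]
V = J·q̇ = [-0.0342, 0.4137, -0.2643, 0.1367, -0.6399, 0.0949]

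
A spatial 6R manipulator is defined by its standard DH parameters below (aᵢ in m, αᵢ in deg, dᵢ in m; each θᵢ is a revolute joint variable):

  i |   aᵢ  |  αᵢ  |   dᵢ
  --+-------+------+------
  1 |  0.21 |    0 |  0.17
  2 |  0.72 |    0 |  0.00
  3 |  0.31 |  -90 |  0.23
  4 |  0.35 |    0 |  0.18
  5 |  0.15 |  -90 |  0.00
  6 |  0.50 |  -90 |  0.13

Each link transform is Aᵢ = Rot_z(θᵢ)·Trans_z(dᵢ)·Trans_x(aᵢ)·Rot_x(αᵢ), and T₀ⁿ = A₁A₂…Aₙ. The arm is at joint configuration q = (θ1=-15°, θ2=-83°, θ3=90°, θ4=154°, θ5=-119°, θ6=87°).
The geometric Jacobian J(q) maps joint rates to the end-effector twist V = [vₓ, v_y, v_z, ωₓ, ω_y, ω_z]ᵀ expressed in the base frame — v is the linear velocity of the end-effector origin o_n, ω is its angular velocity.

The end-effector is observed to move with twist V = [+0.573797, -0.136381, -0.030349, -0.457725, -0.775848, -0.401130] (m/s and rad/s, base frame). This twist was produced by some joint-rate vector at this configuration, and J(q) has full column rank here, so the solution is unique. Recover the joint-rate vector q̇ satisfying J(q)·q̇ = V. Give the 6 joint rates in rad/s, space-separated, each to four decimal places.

o_n = [0.1227, -1.0926, 0.0390]
J₁: ẑ×o_n = [1.0926, 0.1227, -0.0000], ω = ẑ
J2: z=[0.0000, 0.0000, 1.0000] o=[0.2028, -0.0544, 0.1700] → [1.0383, -0.0801, 0.0000, 0.0000, 0.0000, 1.0000]
J3: z=[0.0000, 0.0000, 1.0000] o=[0.1026, -0.7673, 0.1700] → [0.3253, 0.0201, -0.0000, 0.0000, 0.0000, 1.0000]
J4: z=[0.1392, 0.9903, 0.0000] o=[0.4096, -0.8105, 0.4000] → [-0.3575, 0.0502, 0.2448, 0.1392, 0.9903, 0.0000]
J5: z=[0.1392, 0.9903, 0.0000] o=[0.1232, -0.5885, 0.2466] → [-0.2055, 0.0289, -0.0697, 0.1392, 0.9903, 0.0000]
J6: z=[-0.5680, 0.0798, -0.8192] o=[0.2448, -0.6056, 0.1605] → [-0.4087, 0.0310, 0.2864, -0.5680, 0.0798, -0.8192]
q̇ = J⁺·V = [-0.2180, 0.9260, -0.6160, -0.8290, -0.0030, 0.6020]

-0.2180 0.9260 -0.6160 -0.8290 -0.0030 0.6020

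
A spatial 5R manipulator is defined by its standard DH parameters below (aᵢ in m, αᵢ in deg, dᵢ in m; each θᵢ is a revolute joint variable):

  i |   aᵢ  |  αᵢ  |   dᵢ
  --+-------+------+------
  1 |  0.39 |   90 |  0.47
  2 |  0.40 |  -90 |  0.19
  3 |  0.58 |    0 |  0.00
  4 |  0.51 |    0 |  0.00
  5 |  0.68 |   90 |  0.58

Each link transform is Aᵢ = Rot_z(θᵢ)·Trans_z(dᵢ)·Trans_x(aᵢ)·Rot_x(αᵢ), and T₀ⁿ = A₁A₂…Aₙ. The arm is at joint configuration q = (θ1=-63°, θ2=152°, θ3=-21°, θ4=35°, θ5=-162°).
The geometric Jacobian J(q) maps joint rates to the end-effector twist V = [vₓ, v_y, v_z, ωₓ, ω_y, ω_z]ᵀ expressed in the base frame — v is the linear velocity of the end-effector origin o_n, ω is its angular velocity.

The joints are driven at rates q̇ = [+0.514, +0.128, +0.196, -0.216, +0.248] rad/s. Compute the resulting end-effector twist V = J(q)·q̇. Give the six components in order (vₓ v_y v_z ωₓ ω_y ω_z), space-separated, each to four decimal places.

o_n = [-0.8568, 0.2832, 0.3615]
J₁: ẑ×o_n = [-0.2832, -0.8568, 0.0000], ω = ẑ
J2: z=[-0.8910, -0.4540, 0.0000] o=[0.1771, -0.3475, 0.4700] → [0.0493, -0.0967, -1.0313, -0.8910, -0.4540, 0.0000]
J3: z=[-0.2131, 0.4183, -0.8829] o=[-0.1526, -0.1191, 0.6578] → [0.2313, 0.5586, 0.2088, -0.2131, 0.4183, -0.8829]
J4: z=[-0.2131, 0.4183, -0.8829] o=[-0.5548, 0.2126, 0.9120] → [-0.1679, 0.1493, 0.1112, -0.2131, 0.4183, -0.8829]
J5: z=[-0.2131, 0.4183, -0.8829] o=[-0.6433, 0.6579, 1.1443] → [-0.6583, 0.0217, 0.1692, -0.2131, 0.4183, -0.8829]
V = J·q̇ = [-0.2209, -0.3701, -0.0732, -0.1626, 0.0373, 0.3127]

-0.2209 -0.3701 -0.0732 -0.1626 0.0373 0.3127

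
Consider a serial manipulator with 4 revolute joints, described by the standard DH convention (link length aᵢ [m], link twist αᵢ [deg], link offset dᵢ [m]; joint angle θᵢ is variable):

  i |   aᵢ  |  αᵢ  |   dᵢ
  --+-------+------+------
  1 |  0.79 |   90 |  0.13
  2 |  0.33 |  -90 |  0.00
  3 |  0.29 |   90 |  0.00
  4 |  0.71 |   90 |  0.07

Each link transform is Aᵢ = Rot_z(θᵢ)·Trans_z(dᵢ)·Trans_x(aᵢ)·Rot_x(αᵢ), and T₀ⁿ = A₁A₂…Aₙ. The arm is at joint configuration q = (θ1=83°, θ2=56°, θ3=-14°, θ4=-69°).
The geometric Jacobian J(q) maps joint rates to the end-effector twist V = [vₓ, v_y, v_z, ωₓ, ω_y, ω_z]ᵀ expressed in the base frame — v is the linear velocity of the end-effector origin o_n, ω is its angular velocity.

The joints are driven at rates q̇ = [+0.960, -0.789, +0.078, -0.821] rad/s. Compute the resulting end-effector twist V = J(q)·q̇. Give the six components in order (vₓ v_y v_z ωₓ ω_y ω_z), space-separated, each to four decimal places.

o_n = [0.4187, 1.7722, 0.4568]
J₁: ẑ×o_n = [-1.7722, 0.4187, 0.0000], ω = ẑ
J2: z=[0.9925, -0.1219, 0.0000] o=[0.0963, 0.7841, 0.1300] → [-0.0398, -0.3244, 1.0200, 0.9925, -0.1219, 0.0000]
J3: z=[-0.1010, -0.8229, 0.5592] o=[0.1188, 0.9673, 0.4036] → [-0.4939, 0.1731, 0.1655, -0.1010, -0.8229, 0.5592]
J4: z=[0.9466, -0.2525, -0.2006] o=[0.2076, 1.1149, 0.6369] → [0.1773, 0.1281, 0.6755, 0.9466, -0.2525, -0.2006]
V = J·q̇ = [-1.8539, 0.5663, -1.3464, -1.5681, 0.2393, 1.1683]

-1.8539 0.5663 -1.3464 -1.5681 0.2393 1.1683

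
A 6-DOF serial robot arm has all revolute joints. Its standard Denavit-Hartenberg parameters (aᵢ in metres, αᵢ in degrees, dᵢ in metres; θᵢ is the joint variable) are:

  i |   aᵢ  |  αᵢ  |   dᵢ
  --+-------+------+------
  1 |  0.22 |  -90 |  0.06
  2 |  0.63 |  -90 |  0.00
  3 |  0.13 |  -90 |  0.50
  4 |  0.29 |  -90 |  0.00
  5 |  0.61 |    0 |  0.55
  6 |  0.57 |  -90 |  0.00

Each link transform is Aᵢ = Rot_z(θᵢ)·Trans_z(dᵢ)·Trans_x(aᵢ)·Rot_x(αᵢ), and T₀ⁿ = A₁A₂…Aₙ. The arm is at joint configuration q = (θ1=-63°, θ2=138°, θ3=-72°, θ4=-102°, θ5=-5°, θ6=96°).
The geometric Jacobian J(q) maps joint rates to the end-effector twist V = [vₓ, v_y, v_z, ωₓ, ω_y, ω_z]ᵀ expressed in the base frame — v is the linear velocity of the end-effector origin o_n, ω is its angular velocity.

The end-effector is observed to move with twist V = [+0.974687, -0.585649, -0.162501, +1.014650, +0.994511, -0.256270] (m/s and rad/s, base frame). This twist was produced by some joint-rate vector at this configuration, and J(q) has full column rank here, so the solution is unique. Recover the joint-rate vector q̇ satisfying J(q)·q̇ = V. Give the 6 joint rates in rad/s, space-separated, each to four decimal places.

o_n = [0.1043, 1.1598, 0.9692]
J₁: ẑ×o_n = [-1.1598, 0.1043, 0.0000], ω = ẑ
J2: z=[0.8910, 0.4540, 0.0000] o=[0.0999, -0.1960, 0.0600] → [0.4128, -0.8101, 1.2061, 0.8910, 0.4540, 0.0000]
J3: z=[-0.3038, 0.5962, 0.7431] o=[-0.1127, 0.2211, -0.3616] → [0.0958, 0.5655, -0.4145, -0.3038, 0.5962, 0.7431]
J4: z=[-0.5962, 0.4894, -0.6364] o=[-0.1680, 0.6020, -0.0169] → [0.8376, 0.4147, -0.4658, -0.5962, 0.4894, -0.6364]
J5: z=[0.6637, 0.7464, -0.0477] o=[-0.2989, 0.7327, 0.2064] → [0.5898, -0.5255, -0.0175, 0.6637, 0.7464, -0.0477]
J6: z=[0.6637, 0.7464, -0.0477] o=[-0.2400, 1.4432, 0.6142] → [0.2515, -0.2521, -0.4451, 0.6637, 0.7464, -0.0477]
q̇ = J⁺·V = [-0.5450, 0.1130, 0.2400, -0.2670, 0.5410, 0.7060]

-0.5450 0.1130 0.2400 -0.2670 0.5410 0.7060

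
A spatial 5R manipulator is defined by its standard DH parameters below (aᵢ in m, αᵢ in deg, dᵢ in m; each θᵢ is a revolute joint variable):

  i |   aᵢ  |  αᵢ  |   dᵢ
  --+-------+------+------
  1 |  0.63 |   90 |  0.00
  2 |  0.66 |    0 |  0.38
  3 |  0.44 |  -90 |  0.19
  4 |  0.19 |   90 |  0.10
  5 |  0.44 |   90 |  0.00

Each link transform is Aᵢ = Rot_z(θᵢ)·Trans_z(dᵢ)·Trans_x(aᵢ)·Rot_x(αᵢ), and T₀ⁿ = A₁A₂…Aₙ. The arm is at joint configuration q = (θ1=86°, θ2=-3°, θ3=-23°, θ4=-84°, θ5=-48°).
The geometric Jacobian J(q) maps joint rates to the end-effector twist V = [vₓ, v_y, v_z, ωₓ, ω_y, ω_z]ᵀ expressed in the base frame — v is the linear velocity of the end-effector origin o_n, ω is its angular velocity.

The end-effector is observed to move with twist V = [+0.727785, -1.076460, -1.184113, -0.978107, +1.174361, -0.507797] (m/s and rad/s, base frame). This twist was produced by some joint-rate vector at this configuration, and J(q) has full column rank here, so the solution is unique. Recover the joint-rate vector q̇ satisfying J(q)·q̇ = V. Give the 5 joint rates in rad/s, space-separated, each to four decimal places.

-0.6940 -0.7430 -0.2190 0.6510 -0.9150

o_n = [1.1629, 1.5532, -0.4536]
J₁: ẑ×o_n = [-1.5532, 1.1629, 0.0000], ω = ẑ
J2: z=[0.9976, -0.0698, 0.0000] o=[0.0439, 0.6285, 0.0000] → [0.0316, 0.4525, 1.0006, 0.9976, -0.0698, 0.0000]
J3: z=[0.9976, -0.0698, 0.0000] o=[0.4690, 1.2594, -0.0345] → [0.0292, 0.4181, 0.3415, 0.9976, -0.0698, 0.0000]
J4: z=[0.0306, 0.4373, 0.8988] o=[0.6861, 1.6407, -0.2274] → [-0.0203, 0.4355, -0.2112, 0.0306, 0.4373, 0.8988]
J5: z=[0.0419, -0.8990, 0.4360] o=[0.8789, 1.6891, -0.1463] → [0.3355, 0.1367, 0.2496, 0.0419, -0.8990, 0.4360]
q̇ = J⁺·V = [-0.6940, -0.7430, -0.2190, 0.6510, -0.9150]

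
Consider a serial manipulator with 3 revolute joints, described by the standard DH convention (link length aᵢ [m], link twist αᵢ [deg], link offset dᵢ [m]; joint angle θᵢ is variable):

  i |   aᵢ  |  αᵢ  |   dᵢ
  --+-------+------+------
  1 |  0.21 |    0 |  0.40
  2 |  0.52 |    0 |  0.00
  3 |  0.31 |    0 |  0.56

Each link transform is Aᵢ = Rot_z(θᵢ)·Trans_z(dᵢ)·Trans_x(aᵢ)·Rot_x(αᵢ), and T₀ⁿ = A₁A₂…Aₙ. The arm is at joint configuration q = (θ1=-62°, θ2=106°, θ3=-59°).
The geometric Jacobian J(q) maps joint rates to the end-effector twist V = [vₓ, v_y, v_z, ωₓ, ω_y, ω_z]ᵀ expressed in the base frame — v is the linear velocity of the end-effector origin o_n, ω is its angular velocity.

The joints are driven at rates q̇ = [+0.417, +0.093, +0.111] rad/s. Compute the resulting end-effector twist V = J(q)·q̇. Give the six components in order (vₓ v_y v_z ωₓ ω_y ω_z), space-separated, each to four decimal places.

-0.0571 0.4178 0.0000 0.0000 0.0000 0.6210

o_n = [0.7721, 0.0956, 0.9600]
J₁: ẑ×o_n = [-0.0956, 0.7721, 0.0000], ω = ẑ
J2: z=[0.0000, 0.0000, 1.0000] o=[0.0986, -0.1854, 0.4000] → [-0.2810, 0.6735, 0.0000, 0.0000, 0.0000, 1.0000]
J3: z=[0.0000, 0.0000, 1.0000] o=[0.4726, 0.1758, 0.4000] → [0.0802, 0.2994, -0.0000, 0.0000, 0.0000, 1.0000]
V = J·q̇ = [-0.0571, 0.4178, 0.0000, 0.0000, 0.0000, 0.6210]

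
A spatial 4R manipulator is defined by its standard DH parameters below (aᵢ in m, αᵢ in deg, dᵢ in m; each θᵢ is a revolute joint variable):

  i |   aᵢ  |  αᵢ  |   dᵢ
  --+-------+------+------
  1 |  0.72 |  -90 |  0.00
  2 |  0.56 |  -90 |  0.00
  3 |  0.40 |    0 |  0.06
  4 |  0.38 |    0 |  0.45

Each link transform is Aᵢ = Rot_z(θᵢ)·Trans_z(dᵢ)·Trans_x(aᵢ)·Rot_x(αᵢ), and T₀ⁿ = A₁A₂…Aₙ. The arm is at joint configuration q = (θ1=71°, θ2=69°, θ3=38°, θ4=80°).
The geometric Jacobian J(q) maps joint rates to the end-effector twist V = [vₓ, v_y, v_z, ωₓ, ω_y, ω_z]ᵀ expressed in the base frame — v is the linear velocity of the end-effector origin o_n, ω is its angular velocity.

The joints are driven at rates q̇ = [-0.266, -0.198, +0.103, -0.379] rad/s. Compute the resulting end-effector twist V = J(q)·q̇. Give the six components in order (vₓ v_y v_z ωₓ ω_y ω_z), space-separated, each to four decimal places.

o_n = [0.7108, 0.2773, -0.8333]
J₁: ẑ×o_n = [-0.2773, 0.7108, 0.0000], ω = ẑ
J2: z=[-0.9455, 0.3256, 0.0000] o=[0.2344, 0.6808, 0.0000] → [-0.2713, -0.7879, 0.2264, -0.9455, 0.3256, 0.0000]
J3: z=[-0.3039, -0.8827, -0.3584] o=[0.2997, 0.8705, -0.5228] → [0.0615, -0.2417, 0.5431, -0.3039, -0.8827, -0.3584]
J4: z=[-0.3039, -0.8827, -0.3584] o=[0.5511, 0.8442, -0.8386] → [-0.2078, -0.0556, 0.3132, -0.3039, -0.8827, -0.3584]
V = J·q̇ = [0.2126, -0.0369, -0.1076, 0.2711, 0.1792, -0.1671]

0.2126 -0.0369 -0.1076 0.2711 0.1792 -0.1671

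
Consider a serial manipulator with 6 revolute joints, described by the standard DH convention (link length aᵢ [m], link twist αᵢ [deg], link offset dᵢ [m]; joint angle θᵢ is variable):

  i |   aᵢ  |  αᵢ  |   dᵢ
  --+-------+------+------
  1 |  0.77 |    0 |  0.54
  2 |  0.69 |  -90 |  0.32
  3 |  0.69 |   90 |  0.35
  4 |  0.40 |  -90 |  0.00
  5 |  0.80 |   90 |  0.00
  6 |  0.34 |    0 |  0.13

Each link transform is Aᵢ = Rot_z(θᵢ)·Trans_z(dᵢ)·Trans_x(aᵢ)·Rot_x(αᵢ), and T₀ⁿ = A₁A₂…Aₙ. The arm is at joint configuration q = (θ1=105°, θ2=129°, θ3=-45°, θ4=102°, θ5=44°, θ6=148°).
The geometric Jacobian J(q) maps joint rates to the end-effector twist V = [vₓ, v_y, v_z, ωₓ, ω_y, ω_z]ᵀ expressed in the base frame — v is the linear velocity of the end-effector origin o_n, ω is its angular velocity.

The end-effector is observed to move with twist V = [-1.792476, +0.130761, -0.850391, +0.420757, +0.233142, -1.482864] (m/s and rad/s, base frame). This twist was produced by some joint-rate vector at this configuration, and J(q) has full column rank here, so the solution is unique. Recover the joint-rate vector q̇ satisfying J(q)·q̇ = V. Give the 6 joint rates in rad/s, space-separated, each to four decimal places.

-0.8630 -0.6240 0.5850 0.6320 0.3780 -0.4460

o_n = [0.0790, -0.8333, 0.9119]
J₁: ẑ×o_n = [0.8333, 0.0790, -0.0000], ω = ẑ
J2: z=[0.0000, 0.0000, 1.0000] o=[-0.1993, 0.7438, 0.5400] → [1.5771, 0.2783, -0.0000, 0.0000, 0.0000, 1.0000]
J3: z=[0.8090, -0.5878, 0.0000] o=[-0.6049, 0.1855, 0.8600] → [-0.0305, -0.0420, -0.4223, 0.8090, -0.5878, 0.0000]
J4: z=[0.4156, 0.5721, 0.7071] o=[-0.6085, -0.4149, 1.3479] → [0.0464, 0.6674, -0.5672, 0.4156, 0.5721, 0.7071]
J5: z=[0.2383, 0.6818, -0.6917] o=[-0.2574, -0.5973, 1.2891] → [-0.4204, -0.1428, -0.2856, 0.2383, 0.6818, -0.6917]
J6: z=[0.9087, 0.0947, 0.4065] o=[0.0168, -1.1776, 0.8115] → [-0.1305, -0.0659, 0.3070, 0.9087, 0.0947, 0.4065]
q̇ = J⁺·V = [-0.8630, -0.6240, 0.5850, 0.6320, 0.3780, -0.4460]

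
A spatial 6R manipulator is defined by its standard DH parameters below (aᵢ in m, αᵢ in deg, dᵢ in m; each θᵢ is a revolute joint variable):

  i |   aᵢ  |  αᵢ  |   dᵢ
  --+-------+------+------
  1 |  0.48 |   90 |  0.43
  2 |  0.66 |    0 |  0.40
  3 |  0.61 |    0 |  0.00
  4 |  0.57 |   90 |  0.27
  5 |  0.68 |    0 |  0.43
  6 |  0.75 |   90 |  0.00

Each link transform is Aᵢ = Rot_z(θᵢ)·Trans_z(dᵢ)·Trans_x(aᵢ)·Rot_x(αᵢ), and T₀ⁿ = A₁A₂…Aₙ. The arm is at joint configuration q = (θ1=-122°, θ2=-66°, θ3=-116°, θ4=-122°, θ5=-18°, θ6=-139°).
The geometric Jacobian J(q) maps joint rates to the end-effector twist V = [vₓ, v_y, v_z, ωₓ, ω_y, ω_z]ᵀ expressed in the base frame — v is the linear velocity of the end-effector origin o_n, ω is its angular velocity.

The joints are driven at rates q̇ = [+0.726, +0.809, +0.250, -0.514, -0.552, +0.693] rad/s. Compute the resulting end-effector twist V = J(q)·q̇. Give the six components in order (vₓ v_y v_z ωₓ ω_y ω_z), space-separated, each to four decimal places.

0.6394 -0.9158 -0.1356 -0.5241 0.1897 0.6472

o_n = [-0.5599, -0.5812, 0.0443]
J₁: ẑ×o_n = [0.5812, -0.5599, 0.0000], ω = ẑ
J2: z=[-0.8480, 0.5299, 0.0000] o=[-0.2544, -0.4071, 0.4300] → [-0.2044, -0.3271, 0.3096, -0.8480, 0.5299, 0.0000]
J3: z=[-0.8480, 0.5299, 0.0000] o=[-0.7358, -0.4228, -0.1729] → [0.1151, 0.1842, 0.0412, -0.8480, 0.5299, 0.0000]
J4: z=[-0.8480, 0.5299, 0.0000] o=[-0.4128, 0.0942, -0.1517] → [0.1038, 0.1661, 0.6508, -0.8480, 0.5299, 0.0000]
J5: z=[-0.4393, -0.7031, -0.5592] o=[-0.8107, -0.0330, 0.3209] → [-0.1121, -0.2618, 0.4172, -0.4393, -0.7031, -0.5592]
J6: z=[-0.4393, -0.7031, -0.5592] o=[-1.0130, -0.7533, 0.6166] → [0.4986, -0.5048, 0.2429, -0.4393, -0.7031, -0.5592]
V = J·q̇ = [0.6394, -0.9158, -0.1356, -0.5241, 0.1897, 0.6472]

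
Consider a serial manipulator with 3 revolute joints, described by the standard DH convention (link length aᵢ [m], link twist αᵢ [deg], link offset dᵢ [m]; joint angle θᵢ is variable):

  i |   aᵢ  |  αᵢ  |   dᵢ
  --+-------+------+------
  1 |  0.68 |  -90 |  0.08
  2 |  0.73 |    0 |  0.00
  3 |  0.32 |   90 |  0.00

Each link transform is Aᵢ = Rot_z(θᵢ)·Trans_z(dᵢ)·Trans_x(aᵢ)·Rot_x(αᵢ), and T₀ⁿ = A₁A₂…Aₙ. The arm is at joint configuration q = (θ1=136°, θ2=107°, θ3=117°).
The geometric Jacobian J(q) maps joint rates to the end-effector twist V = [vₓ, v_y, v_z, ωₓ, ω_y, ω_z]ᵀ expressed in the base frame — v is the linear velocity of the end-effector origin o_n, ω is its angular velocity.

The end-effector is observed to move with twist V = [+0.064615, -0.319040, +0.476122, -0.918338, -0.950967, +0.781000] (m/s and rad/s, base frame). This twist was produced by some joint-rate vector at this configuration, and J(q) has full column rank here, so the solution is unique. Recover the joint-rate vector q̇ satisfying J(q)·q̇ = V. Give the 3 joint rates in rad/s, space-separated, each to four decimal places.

0.7810 0.8050 0.5170

o_n = [-0.1700, 0.1642, -0.3958]
J₁: ẑ×o_n = [-0.1642, -0.1700, 0.0000], ω = ẑ
J2: z=[-0.6947, -0.7193, 0.0000] o=[-0.4892, 0.4724, 0.0800] → [0.3423, -0.3305, 0.4436, -0.6947, -0.7193, 0.0000]
J3: z=[-0.6947, -0.7193, 0.0000] o=[-0.3356, 0.3241, -0.6181] → [-0.1599, 0.1544, 0.2302, -0.6947, -0.7193, 0.0000]
q̇ = J⁺·V = [0.7810, 0.8050, 0.5170]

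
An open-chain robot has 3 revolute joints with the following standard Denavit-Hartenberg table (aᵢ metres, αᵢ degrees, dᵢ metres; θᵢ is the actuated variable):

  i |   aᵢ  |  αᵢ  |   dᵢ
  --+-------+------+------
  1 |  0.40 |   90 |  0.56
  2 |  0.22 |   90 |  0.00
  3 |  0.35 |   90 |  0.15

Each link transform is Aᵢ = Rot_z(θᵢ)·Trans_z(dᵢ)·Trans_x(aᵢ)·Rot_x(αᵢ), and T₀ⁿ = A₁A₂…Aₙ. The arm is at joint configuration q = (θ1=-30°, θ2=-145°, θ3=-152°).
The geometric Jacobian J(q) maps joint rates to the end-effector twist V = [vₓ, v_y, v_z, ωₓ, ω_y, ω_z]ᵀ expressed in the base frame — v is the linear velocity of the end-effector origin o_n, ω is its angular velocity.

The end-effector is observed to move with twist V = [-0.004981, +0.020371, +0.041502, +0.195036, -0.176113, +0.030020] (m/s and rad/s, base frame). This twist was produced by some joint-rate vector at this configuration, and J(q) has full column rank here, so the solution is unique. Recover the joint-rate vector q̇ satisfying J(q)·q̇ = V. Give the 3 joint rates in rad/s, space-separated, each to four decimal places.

0.3970 0.0550 -0.4480

o_n = [0.4172, -0.0511, 0.7339]
J₁: ẑ×o_n = [0.0511, 0.4172, -0.0000], ω = ẑ
J2: z=[-0.5000, -0.8660, 0.0000] o=[0.3464, -0.2000, 0.5600] → [-0.1506, 0.0870, -0.0131, -0.5000, -0.8660, 0.0000]
J3: z=[-0.4967, 0.2868, 0.8192] o=[0.1903, -0.1099, 0.4338] → [0.0379, 0.3349, -0.0942, -0.4967, 0.2868, 0.8192]
q̇ = J⁺·V = [0.3970, 0.0550, -0.4480]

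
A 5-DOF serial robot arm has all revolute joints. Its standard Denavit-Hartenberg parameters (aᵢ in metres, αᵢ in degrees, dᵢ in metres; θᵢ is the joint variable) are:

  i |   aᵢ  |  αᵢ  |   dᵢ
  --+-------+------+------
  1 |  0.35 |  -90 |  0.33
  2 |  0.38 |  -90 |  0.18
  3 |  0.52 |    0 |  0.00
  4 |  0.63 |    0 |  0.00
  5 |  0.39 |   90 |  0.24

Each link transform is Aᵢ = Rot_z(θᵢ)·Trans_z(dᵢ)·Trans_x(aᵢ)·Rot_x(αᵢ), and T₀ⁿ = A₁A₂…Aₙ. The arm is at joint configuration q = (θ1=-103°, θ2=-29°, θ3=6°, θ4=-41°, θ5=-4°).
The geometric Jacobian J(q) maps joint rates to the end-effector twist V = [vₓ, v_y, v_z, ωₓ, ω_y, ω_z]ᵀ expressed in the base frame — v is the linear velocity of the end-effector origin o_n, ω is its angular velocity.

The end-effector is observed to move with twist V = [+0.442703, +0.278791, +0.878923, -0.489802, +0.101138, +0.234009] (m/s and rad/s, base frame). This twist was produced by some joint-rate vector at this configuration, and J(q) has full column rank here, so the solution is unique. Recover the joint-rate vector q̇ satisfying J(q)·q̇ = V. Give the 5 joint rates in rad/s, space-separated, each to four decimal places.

0.2550 -0.5000 -0.1220 0.4880 -0.3420

o_n = [0.2711, -2.0818, 0.9522]
J₁: ẑ×o_n = [2.0818, 0.2711, -0.0000], ω = ẑ
J2: z=[0.9744, -0.2250, 0.0000] o=[-0.0787, -0.3410, 0.3300] → [-0.1400, -0.6062, -1.6175, 0.9744, -0.2250, 0.0000]
J3: z=[-0.1091, -0.4724, -0.8746] o=[0.0219, -0.7054, 0.5142] → [-1.4107, -0.1702, 0.2678, -0.1091, -0.4724, -0.8746]
J4: z=[-0.1091, -0.4724, -0.8746] o=[-0.1328, -1.1338, 0.7649] → [-0.9175, -0.3328, 0.2942, -0.1091, -0.4724, -0.8746]
J5: z=[-0.1091, -0.4724, -0.8746] o=[0.1177, -1.6549, 1.0151] → [-0.3436, -0.1410, 0.1190, -0.1091, -0.4724, -0.8746]
q̇ = J⁺·V = [0.2550, -0.5000, -0.1220, 0.4880, -0.3420]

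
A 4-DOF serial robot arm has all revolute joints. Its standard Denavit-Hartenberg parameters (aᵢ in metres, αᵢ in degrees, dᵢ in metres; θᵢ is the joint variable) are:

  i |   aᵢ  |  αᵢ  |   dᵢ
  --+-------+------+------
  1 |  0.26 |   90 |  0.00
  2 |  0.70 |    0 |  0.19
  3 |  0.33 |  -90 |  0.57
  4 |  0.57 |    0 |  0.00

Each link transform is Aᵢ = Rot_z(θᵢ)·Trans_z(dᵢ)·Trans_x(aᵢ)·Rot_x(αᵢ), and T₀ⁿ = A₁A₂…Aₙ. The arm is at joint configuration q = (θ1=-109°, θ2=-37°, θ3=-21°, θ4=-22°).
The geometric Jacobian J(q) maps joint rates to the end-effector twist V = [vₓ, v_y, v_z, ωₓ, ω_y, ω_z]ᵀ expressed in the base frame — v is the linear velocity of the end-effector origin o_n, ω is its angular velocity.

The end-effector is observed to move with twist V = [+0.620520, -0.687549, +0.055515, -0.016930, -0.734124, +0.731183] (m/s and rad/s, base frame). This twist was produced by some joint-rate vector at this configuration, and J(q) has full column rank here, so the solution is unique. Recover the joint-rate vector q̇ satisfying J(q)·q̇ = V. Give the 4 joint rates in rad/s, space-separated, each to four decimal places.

0.2940 0.5480 -0.7710 0.8250

o_n = [-1.3353, -0.8876, -1.1493]
J₁: ẑ×o_n = [0.8876, -1.3353, 0.0000], ω = ẑ
J2: z=[-0.9455, 0.3256, 0.0000] o=[-0.0846, -0.2458, 0.0000] → [-0.3742, -1.0867, 1.0140, -0.9455, 0.3256, 0.0000]
J3: z=[-0.9455, 0.3256, 0.0000] o=[-0.4463, -0.7126, -0.4213] → [-0.2370, -0.6884, 0.4549, -0.9455, 0.3256, 0.0000]
J4: z=[-0.2761, -0.8018, 0.5299] o=[-1.0422, -0.6923, -0.7011] → [0.4629, -0.2790, -0.1811, -0.2761, -0.8018, 0.5299]
q̇ = J⁺·V = [0.2940, 0.5480, -0.7710, 0.8250]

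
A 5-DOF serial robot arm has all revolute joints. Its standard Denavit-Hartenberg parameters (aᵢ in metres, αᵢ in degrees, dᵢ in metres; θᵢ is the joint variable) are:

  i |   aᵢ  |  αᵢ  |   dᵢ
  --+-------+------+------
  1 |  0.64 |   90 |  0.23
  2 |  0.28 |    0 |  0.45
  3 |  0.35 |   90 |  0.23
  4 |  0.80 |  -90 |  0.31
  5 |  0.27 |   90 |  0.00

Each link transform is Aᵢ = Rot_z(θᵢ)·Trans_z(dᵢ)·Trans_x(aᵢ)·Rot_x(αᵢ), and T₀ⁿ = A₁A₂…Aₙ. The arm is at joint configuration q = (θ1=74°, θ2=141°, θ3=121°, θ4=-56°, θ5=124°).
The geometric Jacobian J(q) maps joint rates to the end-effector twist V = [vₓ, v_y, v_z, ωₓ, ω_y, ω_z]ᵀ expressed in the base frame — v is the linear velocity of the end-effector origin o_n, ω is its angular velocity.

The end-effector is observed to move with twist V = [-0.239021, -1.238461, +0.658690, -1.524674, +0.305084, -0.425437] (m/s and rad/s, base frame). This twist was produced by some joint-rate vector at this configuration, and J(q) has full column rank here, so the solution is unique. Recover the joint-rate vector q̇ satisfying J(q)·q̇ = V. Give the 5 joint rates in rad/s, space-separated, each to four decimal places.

0.1620 -0.9960 -0.9580 0.0440 0.7230

o_n = [0.2020, 0.1895, -0.2878]
J₁: ẑ×o_n = [-0.1895, 0.2020, 0.0000], ω = ẑ
J2: z=[0.9613, -0.2756, 0.0000] o=[0.1764, 0.6152, 0.2300] → [0.1427, 0.4977, -0.4021, 0.9613, -0.2756, 0.0000]
J3: z=[0.9613, -0.2756, 0.0000] o=[0.5490, 0.2820, 0.4062] → [0.1913, 0.6671, -0.1845, 0.9613, -0.2756, 0.0000]
J4: z=[-0.2730, -0.9519, 0.1392] o=[0.7567, 0.1718, 0.0596] → [0.3282, -0.1720, -0.5328, -0.2730, -0.9519, 0.1392]
J5: z=[0.5057, -0.2650, -0.8210] o=[0.0173, -0.0003, -0.3402] → [0.1420, -0.1781, 0.1450, 0.5057, -0.2650, -0.8210]
q̇ = J⁺·V = [0.1620, -0.9960, -0.9580, 0.0440, 0.7230]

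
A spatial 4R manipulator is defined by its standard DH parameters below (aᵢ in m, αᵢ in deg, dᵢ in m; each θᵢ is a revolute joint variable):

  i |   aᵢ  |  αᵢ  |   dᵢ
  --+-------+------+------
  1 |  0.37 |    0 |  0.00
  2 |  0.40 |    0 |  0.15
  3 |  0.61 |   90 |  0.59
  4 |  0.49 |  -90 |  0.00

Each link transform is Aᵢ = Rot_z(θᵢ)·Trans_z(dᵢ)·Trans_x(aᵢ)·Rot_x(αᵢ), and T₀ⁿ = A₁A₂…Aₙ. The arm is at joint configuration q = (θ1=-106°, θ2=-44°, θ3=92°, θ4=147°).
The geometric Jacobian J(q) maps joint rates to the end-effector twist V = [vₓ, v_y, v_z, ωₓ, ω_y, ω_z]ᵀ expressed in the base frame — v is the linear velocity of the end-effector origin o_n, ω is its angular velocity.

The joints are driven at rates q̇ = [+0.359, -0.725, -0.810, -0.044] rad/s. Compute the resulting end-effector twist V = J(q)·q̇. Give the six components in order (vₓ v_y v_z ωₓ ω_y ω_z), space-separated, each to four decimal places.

o_n = [-0.3429, -0.7245, 1.0069]
J₁: ẑ×o_n = [0.7245, -0.3429, 0.0000], ω = ẑ
J2: z=[0.0000, 0.0000, 1.0000] o=[-0.1020, -0.3557, 0.0000] → [0.3688, -0.2409, 0.0000, 0.0000, 0.0000, 1.0000]
J3: z=[0.0000, 0.0000, 1.0000] o=[-0.4484, -0.5557, 0.1500] → [0.1688, 0.1055, -0.0000, 0.0000, 0.0000, 1.0000]
J4: z=[-0.8480, -0.5299, 0.0000] o=[-0.1251, -1.0730, 0.7400] → [-0.1414, 0.2263, -0.4109, -0.8480, -0.5299, 0.0000]
V = J·q̇ = [-0.1378, -0.0438, 0.0181, 0.0373, 0.0233, -1.1760]

-0.1378 -0.0438 0.0181 0.0373 0.0233 -1.1760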